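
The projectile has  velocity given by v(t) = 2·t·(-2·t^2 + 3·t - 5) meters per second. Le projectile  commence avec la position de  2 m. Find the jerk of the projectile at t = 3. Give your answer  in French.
En partant de la vitesse v(t) = 2·t·(-2·t^2 + 3·t - 5), nous prenons 2 dérivées. En dérivant la vitesse, nous obtenons l'accélération: a(t) = -4·t^2 + 2·t·(3 - 4·t) + 6·t - 10. En dérivant l'accélération, nous obtenons le jerk: j(t) = 12 - 24·t. De l'équation du jerk j(t) = 12 - 24·t, nous substituons t = 3 pour obtenir j = -60.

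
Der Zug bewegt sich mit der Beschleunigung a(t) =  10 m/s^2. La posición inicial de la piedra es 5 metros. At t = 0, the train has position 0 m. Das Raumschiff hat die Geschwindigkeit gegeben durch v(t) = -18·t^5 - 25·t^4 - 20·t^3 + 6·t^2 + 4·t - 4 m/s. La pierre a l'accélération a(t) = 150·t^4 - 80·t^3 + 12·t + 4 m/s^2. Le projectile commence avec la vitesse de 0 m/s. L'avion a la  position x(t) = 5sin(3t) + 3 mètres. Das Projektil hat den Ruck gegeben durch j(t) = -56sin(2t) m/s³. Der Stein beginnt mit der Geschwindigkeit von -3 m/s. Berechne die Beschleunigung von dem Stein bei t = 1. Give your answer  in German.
Aus der Gleichung für die Beschleunigung a(t) = 150·t^4 - 80·t^3 + 12·t + 4, setzen wir t = 1 ein und erhalten a = 86.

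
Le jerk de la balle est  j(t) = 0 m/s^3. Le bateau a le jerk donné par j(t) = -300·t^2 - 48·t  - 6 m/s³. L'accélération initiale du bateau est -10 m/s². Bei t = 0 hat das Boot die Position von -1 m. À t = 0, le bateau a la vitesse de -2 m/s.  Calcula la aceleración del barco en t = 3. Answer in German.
Wir müssen unsere Gleichung für den Ruck j(t) = -300·t^2 - 48·t - 6 1-mal integrieren. Durch Integration von dem Ruck und Verwendung der Anfangsbedingung a(0) = -10, erhalten wir a(t) = -100·t^3 - 24·t^2 - 6·t - 10. Wir haben die Beschleunigung a(t) = -100·t^3 - 24·t^2 - 6·t - 10. Durch Einsetzen von t = 3: a(3) = -2944.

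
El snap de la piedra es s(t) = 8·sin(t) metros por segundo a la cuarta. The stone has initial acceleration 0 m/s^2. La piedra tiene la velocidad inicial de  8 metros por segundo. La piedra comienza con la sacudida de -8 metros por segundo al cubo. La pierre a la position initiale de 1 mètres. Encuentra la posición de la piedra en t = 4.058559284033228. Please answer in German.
Wir müssen die Stammfunktion unserer Gleichung für den Snap s(t) = 8·sin(t) 4-mal finden. Durch Integration von dem Snap und Verwendung der Anfangsbedingung j(0) = -8, erhalten wir j(t) = -8·cos(t). Mit ∫j(t)dt und Anwendung von a(0) = 0, finden wir a(t) = -8·sin(t). Durch Integration von der Beschleunigung und Verwendung der Anfangsbedingung v(0) = 8, erhalten wir v(t) = 8·cos(t). Das Integral von der Geschwindigkeit ist die Position. Mit x(0) = 1 erhalten wir x(t) = 8·sin(t) + 1. Mit x(t) = 8·sin(t) + 1 und Einsetzen von t = 4.058559284033228, finden wir x = -5.35008228912449.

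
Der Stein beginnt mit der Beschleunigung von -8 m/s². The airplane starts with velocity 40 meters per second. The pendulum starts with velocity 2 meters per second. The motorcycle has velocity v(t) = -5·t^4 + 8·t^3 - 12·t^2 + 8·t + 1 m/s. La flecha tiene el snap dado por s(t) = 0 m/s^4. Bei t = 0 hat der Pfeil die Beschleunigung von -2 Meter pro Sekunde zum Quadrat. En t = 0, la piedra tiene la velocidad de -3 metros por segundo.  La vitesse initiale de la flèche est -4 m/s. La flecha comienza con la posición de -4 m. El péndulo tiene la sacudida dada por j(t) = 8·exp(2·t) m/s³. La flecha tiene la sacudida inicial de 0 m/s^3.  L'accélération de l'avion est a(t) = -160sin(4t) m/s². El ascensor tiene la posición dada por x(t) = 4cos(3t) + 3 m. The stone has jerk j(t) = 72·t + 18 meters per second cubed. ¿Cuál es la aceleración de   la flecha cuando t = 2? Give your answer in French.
Nous devons trouver l'intégrale de notre équation du snap s(t) = 0 2 fois. En intégrant le snap et en utilisant la condition initiale j(0) = 0, nous obtenons j(t) = 0. En prenant ∫j(t)dt et en appliquant a(0) = -2, nous trouvons a(t) = -2. Nous avons l'accélération a(t) = -2. En substituant t = 2: a(2) = -2.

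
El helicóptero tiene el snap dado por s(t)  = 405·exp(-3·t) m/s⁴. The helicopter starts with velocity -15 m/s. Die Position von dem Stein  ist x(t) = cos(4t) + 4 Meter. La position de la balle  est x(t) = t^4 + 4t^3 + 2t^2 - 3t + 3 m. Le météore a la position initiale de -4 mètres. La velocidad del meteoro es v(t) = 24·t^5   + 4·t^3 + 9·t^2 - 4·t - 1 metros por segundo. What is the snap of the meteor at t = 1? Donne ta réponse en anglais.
Starting from velocity v(t) = 24·t^5 + 4·t^3 + 9·t^2 - 4·t - 1, we take 3 derivatives. Taking d/dt of v(t), we find a(t) = 120·t^4 + 12·t^2 + 18·t - 4. The derivative of acceleration gives jerk: j(t) = 480·t^3 + 24·t + 18. Differentiating jerk, we get snap: s(t) = 1440·t^2 + 24. From the given snap equation s(t) = 1440·t^2 + 24, we substitute t = 1 to get s = 1464.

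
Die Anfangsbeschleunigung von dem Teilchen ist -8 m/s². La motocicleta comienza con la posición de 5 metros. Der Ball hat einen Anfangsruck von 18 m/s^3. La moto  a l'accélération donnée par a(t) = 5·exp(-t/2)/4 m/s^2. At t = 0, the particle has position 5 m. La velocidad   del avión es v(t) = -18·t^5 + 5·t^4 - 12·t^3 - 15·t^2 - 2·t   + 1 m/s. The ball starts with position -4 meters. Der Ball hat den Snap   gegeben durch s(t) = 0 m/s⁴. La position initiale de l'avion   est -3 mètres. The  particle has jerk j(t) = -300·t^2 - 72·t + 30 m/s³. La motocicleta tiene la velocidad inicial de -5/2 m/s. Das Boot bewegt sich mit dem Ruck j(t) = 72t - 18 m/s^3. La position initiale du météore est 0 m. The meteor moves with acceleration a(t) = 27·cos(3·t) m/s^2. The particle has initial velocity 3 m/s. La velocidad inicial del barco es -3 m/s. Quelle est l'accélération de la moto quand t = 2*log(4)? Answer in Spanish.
Usando a(t) = 5·exp(-t/2)/4 y sustituyendo t = 2*log(4), encontramos a = 5/16.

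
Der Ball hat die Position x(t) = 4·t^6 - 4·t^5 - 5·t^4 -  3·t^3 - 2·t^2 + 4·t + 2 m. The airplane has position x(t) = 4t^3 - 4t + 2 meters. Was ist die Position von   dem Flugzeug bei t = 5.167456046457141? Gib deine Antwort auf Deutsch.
Mit x(t) = 4·t^3 - 4·t + 2 und Einsetzen von t = 5.167456046457141, finden wir x = 533.268264294341.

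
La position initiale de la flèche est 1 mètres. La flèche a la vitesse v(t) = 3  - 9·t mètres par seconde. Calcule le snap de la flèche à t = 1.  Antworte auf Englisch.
Starting from velocity v(t) = 3 - 9·t, we take 3 derivatives. The derivative of velocity gives acceleration: a(t) = -9. Taking d/dt of a(t), we find j(t) = 0. Differentiating jerk, we get snap: s(t) = 0. We have snap s(t) = 0. Substituting t = 1: s(1) = 0.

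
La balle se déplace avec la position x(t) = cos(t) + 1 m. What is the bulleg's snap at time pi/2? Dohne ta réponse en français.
Pour résoudre ceci, nous devons prendre 4 dérivées de notre équation de la position x(t) = cos(t) + 1. La dérivée de la position donne la vitesse: v(t) = -sin(t). En dérivant la vitesse, nous obtenons l'accélération: a(t) = -cos(t). En prenant d/dt de a(t), nous trouvons j(t) = sin(t). En dérivant le jerk, nous obtenons le snap: s(t) = cos(t). De l'équation du snap s(t) = cos(t), nous substituons t = pi/2 pour obtenir s = 0.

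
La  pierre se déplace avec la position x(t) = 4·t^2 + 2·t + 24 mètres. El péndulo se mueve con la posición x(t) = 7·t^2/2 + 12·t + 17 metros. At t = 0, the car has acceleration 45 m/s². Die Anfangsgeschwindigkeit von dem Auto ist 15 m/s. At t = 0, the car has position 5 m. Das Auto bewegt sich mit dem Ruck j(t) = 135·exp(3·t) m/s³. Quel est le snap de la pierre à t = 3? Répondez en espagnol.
Partiendo de la posición x(t) = 4·t^2 + 2·t + 24, tomamos 4 derivadas. Tomando d/dt de x(t), encontramos v(t) = 8·t + 2. Derivando la velocidad, obtenemos la aceleración: a(t) = 8. Tomando d/dt de a(t), encontramos j(t) = 0. La derivada de la sacudida da el snap: s(t) = 0. De la ecuación del snap s(t) = 0, sustituimos t = 3 para obtener s = 0.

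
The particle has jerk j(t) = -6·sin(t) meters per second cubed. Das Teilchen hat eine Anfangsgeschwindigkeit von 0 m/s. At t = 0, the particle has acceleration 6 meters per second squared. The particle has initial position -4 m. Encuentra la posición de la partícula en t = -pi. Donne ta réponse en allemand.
Wir müssen die Stammfunktion unserer Gleichung für den Ruck j(t) = -6·sin(t) 3-mal finden. Die Stammfunktion von dem Ruck ist die Beschleunigung. Mit a(0) = 6 erhalten wir a(t) = 6·cos(t). Das Integral von der Beschleunigung, mit v(0) = 0, ergibt die Geschwindigkeit: v(t) = 6·sin(t). Durch Integration von der Geschwindigkeit und Verwendung der Anfangsbedingung x(0) = -4, erhalten wir x(t) = 2 - 6·cos(t). Wir haben die Position x(t) = 2 - 6·cos(t). Durch Einsetzen von t = -pi: x(-pi) = 8.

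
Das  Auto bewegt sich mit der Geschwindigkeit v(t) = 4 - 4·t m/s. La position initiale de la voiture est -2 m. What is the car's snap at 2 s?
To solve this, we need to take 3 derivatives of our velocity equation v(t) = 4 - 4·t. Taking d/dt of v(t), we find a(t) = -4. Taking d/dt of a(t), we find j(t) = 0. Taking d/dt of j(t), we find s(t) = 0. We have snap s(t) = 0. Substituting t = 2: s(2) = 0.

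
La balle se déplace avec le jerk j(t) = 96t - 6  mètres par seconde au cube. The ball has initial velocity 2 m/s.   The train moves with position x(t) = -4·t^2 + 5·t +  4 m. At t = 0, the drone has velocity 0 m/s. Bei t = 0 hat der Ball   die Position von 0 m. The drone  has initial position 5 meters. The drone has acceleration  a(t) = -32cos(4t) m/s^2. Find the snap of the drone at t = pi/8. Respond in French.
Pour résoudre ceci, nous devons prendre 2 dérivées de notre équation de l'accélération a(t) = -32·cos(4·t). En prenant d/dt de a(t), nous trouvons j(t) = 128·sin(4·t). En dérivant le jerk, nous obtenons le snap: s(t) = 512·cos(4·t). De l'équation du snap s(t) = 512·cos(4·t), nous substituons t = pi/8 pour obtenir s = 0.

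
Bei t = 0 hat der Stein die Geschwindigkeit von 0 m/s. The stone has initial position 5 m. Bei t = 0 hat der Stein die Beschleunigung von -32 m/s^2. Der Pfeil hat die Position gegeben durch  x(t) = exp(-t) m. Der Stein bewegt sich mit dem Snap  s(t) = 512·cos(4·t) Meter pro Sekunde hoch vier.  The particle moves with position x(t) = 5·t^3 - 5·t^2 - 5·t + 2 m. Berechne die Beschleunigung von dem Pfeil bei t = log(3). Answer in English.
We must differentiate our position equation x(t) = exp(-t) 2 times. The derivative of position gives velocity: v(t) = -exp(-t). Differentiating velocity, we get acceleration: a(t) = exp(-t). From the given acceleration equation a(t) = exp(-t), we substitute t = log(3) to get a = 1/3.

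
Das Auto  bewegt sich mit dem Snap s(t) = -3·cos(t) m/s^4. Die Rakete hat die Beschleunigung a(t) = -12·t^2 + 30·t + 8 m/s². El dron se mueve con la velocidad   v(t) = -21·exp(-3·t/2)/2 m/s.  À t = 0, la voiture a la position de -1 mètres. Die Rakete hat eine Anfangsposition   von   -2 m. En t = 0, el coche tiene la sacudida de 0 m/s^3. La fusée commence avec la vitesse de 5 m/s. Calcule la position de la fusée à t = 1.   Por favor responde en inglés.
We need to integrate our acceleration equation a(t) = -12·t^2 + 30·t + 8 2 times. The antiderivative of acceleration, with v(0) = 5, gives velocity: v(t) = -4·t^3 + 15·t^2 + 8·t + 5. Taking ∫v(t)dt and applying x(0) = -2, we find x(t) = -t^4 + 5·t^3 + 4·t^2 + 5·t - 2. From the given position equation x(t) = -t^4 + 5·t^3 + 4·t^2 + 5·t - 2, we substitute t = 1 to get x = 11.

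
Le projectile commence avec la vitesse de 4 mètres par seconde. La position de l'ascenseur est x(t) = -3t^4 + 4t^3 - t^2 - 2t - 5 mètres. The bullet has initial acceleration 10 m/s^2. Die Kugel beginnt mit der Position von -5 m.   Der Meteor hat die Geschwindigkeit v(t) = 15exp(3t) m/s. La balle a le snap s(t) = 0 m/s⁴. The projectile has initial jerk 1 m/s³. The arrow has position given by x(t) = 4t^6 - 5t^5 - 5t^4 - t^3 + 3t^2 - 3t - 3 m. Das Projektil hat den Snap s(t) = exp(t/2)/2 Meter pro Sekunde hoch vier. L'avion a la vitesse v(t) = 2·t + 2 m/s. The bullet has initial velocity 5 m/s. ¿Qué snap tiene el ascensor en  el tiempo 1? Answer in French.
En partant de la position x(t) = -3·t^4 + 4·t^3 - t^2 - 2·t - 5, nous prenons 4 dérivées. En prenant d/dt de x(t), nous trouvons v(t) = -12·t^3 + 12·t^2 - 2·t - 2. En dérivant la vitesse, nous obtenons l'accélération: a(t) = -36·t^2 + 24·t - 2. En dérivant l'accélération, nous obtenons le jerk: j(t) = 24 - 72·t. La dérivée du jerk donne le snap: s(t) = -72. De l'équation du snap s(t) = -72, nous substituons t = 1 pour obtenir s = -72.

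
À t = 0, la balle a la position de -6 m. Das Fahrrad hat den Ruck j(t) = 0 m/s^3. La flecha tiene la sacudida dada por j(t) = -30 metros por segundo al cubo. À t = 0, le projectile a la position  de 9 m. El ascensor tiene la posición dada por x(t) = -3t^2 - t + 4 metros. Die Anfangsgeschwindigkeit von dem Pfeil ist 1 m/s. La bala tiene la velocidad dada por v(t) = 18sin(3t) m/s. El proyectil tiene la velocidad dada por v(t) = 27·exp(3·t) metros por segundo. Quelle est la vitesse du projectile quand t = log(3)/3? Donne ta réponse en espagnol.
De la ecuación de la velocidad v(t) = 27·exp(3·t), sustituimos t = log(3)/3 para obtener v = 81.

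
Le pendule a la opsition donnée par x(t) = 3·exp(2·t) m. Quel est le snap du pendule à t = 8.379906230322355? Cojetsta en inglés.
We must differentiate our position equation x(t) = 3·exp(2·t) 4 times. The derivative of position gives velocity: v(t) = 6·exp(2·t). Differentiating velocity, we get acceleration: a(t) = 12·exp(2·t). Taking d/dt of a(t), we find j(t) = 24·exp(2·t). Taking d/dt of j(t), we find s(t) = 48·exp(2·t). From the given snap equation s(t) = 48·exp(2·t), we substitute t = 8.379906230322355 to get s = 911874994.812596.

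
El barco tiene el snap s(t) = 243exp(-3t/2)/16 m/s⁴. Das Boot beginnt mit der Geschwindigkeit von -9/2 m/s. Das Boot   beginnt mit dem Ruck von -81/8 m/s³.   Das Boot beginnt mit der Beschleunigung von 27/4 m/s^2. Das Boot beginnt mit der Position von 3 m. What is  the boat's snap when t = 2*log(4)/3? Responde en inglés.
We have snap s(t) = 243·exp(-3·t/2)/16. Substituting t = 2*log(4)/3: s(2*log(4)/3) = 243/64.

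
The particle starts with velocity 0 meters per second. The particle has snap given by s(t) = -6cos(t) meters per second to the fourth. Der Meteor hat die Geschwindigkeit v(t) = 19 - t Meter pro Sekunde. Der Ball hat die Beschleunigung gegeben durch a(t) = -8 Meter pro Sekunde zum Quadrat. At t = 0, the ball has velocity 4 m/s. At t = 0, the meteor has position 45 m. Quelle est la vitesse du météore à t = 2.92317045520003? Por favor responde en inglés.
From the given velocity equation v(t) = 19 - t, we substitute t = 2.92317045520003 to get v = 16.0768295448000.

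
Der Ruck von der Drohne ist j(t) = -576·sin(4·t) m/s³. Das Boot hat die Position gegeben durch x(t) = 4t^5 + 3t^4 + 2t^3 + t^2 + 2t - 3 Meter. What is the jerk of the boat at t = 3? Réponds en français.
En partant de la position x(t) = 4·t^5 + 3·t^4 + 2·t^3 + t^2 + 2·t - 3, nous prenons 3 dérivées. En dérivant la position, nous obtenons la vitesse: v(t) = 20·t^4 + 12·t^3 + 6·t^2 + 2·t + 2. La dérivée de la vitesse donne l'accélération: a(t) = 80·t^3 + 36·t^2 + 12·t + 2. La dérivée de l'accélération donne le jerk: j(t) = 240·t^2 + 72·t + 12. De l'équation du jerk j(t) = 240·t^2 + 72·t + 12, nous substituons t = 3 pour obtenir j = 2388.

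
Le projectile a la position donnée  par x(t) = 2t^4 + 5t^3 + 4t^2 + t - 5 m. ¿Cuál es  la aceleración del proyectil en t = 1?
Para resolver esto, necesitamos tomar 2 derivadas de nuestra ecuación de la posición x(t) = 2·t^4 + 5·t^3 + 4·t^2 + t - 5. Tomando d/dt de x(t), encontramos v(t) = 8·t^3 + 15·t^2 + 8·t + 1. Derivando la velocidad, obtenemos la aceleración: a(t) = 24·t^2 + 30·t + 8. Tenemos la aceleración a(t) = 24·t^2 + 30·t + 8. Sustituyendo t = 1: a(1) = 62.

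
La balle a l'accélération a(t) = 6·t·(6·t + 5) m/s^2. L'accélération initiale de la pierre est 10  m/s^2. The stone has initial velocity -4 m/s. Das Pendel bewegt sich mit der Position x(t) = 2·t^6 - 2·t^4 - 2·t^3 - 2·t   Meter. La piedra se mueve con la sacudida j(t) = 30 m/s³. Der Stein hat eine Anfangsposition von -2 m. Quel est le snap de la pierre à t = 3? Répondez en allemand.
Um dies zu lösen, müssen wir 1 Ableitung unserer Gleichung für den Ruck j(t) = 30 nehmen. Mit d/dt von j(t) finden wir s(t) = 0. Wir haben den Snap s(t) = 0. Durch Einsetzen von t = 3: s(3) = 0.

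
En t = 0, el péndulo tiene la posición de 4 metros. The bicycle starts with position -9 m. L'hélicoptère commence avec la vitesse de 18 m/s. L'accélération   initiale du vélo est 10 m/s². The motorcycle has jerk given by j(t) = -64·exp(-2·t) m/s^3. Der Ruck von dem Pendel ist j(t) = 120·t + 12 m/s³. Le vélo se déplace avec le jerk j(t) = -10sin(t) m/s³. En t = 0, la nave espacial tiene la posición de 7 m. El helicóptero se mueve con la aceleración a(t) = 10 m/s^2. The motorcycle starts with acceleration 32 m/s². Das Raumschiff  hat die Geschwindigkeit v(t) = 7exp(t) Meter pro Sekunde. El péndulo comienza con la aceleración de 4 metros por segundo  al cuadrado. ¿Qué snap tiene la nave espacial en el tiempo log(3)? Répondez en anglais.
To solve this, we need to take 3 derivatives of our velocity equation v(t) = 7·exp(t). Differentiating velocity, we get acceleration: a(t) = 7·exp(t). Differentiating acceleration, we get jerk: j(t) = 7·exp(t). The derivative of jerk gives snap: s(t) = 7·exp(t). We have snap s(t) = 7·exp(t). Substituting t = log(3): s(log(3)) = 21.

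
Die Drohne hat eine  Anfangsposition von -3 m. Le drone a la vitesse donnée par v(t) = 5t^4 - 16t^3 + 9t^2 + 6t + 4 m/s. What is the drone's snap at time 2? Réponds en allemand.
Um dies zu lösen, müssen wir 3 Ableitungen unserer Gleichung für die Geschwindigkeit v(t) = 5·t^4 - 16·t^3 + 9·t^2 + 6·t + 4 nehmen. Mit d/dt von v(t) finden wir a(t) = 20·t^3 - 48·t^2 + 18·t + 6. Mit d/dt von a(t) finden wir j(t) = 60·t^2 - 96·t + 18. Die Ableitung von dem Ruck ergibt den Snap: s(t) = 120·t - 96. Aus der Gleichung für den Snap s(t) = 120·t - 96, setzen wir t = 2 ein und erhalten s = 144.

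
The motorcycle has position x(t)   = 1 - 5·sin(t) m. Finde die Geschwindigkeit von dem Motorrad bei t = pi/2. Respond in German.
Wir müssen unsere Gleichung für die Position x(t) = 1 - 5·sin(t) 1-mal ableiten. Durch Ableiten von der Position erhalten wir die Geschwindigkeit: v(t) = -5·cos(t). Mit v(t) = -5·cos(t) und Einsetzen von t = pi/2, finden wir v = 0.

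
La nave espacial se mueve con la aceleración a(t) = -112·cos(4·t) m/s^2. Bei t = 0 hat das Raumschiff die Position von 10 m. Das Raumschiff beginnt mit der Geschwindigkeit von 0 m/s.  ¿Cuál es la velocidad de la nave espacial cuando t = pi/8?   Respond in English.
To find the answer, we compute 1 integral of a(t) = -112·cos(4·t). Taking ∫a(t)dt and applying v(0) = 0, we find v(t) = -28·sin(4·t). We have velocity v(t) = -28·sin(4·t). Substituting t = pi/8: v(pi/8) = -28.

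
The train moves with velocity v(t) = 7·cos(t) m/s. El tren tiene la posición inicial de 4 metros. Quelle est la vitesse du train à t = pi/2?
Nous avons la vitesse v(t) = 7·cos(t). En substituant t = pi/2: v(pi/2) = 0.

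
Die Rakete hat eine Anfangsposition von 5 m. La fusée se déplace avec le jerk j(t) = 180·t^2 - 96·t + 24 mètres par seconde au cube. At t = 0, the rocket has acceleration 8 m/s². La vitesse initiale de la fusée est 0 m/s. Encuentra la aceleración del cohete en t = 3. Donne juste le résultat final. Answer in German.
Die Antwort ist 1268.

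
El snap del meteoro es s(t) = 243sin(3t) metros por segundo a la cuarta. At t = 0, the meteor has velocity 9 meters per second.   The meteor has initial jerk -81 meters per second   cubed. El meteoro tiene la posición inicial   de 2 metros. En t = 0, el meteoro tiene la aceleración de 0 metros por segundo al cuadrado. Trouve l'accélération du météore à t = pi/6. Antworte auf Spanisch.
Debemos encontrar la antiderivada de nuestra ecuación del snap s(t) = 243·sin(3·t) 2 veces. La antiderivada del snap es la sacudida. Usando j(0) = -81, obtenemos j(t) = -81·cos(3·t). Tomando ∫j(t)dt y aplicando a(0) = 0, encontramos a(t) = -27·sin(3·t). Tenemos la aceleración a(t) = -27·sin(3·t). Sustituyendo t = pi/6: a(pi/6) = -27.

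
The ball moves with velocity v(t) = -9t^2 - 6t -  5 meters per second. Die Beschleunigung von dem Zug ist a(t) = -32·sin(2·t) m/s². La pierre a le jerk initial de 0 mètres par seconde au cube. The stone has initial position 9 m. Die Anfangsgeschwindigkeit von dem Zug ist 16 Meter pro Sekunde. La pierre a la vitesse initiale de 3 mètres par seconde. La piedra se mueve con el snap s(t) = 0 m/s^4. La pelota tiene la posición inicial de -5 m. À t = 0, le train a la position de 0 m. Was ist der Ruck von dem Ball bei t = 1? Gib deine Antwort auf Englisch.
To solve this, we need to take 2 derivatives of our velocity equation v(t) = -9·t^2 - 6·t - 5. Differentiating velocity, we get acceleration: a(t) = -18·t - 6. The derivative of acceleration gives jerk: j(t) = -18. Using j(t) = -18 and substituting t = 1, we find j = -18.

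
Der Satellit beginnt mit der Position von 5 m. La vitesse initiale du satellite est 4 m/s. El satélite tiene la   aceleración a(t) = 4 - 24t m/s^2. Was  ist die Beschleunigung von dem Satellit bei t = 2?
Wir haben die Beschleunigung a(t) = 4 - 24·t. Durch Einsetzen von t = 2: a(2) = -44.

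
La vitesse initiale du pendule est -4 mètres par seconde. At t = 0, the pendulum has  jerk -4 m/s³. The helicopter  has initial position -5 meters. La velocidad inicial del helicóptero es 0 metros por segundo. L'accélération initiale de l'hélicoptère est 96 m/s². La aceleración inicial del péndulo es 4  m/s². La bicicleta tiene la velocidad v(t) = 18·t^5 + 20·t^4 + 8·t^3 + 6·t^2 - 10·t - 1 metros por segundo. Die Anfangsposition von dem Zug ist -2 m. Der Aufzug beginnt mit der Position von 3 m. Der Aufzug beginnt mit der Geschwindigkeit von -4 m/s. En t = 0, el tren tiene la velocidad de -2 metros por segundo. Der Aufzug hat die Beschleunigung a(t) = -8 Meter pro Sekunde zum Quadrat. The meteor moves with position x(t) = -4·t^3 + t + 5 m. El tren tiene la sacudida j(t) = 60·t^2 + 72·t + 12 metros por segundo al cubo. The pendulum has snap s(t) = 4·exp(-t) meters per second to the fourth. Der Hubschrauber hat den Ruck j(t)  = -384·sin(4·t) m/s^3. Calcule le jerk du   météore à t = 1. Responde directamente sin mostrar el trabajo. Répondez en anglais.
j(1) = -24.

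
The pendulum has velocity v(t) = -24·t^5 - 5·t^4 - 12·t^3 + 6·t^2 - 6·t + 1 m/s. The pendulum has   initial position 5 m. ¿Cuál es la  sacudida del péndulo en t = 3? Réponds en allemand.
Um dies zu lösen, müssen wir 2 Ableitungen unserer Gleichung für die Geschwindigkeit v(t) = -24·t^5 - 5·t^4 - 12·t^3 + 6·t^2 - 6·t + 1 nehmen. Durch Ableiten von der Geschwindigkeit erhalten wir die Beschleunigung: a(t) = -120·t^4 - 20·t^3 - 36·t^2 + 12·t - 6. Die Ableitung von der Beschleunigung ergibt den Ruck: j(t) = -480·t^3 - 60·t^2 - 72·t + 12. Wir haben den Ruck j(t) = -480·t^3 - 60·t^2 - 72·t + 12. Durch Einsetzen von t = 3: j(3) = -13704.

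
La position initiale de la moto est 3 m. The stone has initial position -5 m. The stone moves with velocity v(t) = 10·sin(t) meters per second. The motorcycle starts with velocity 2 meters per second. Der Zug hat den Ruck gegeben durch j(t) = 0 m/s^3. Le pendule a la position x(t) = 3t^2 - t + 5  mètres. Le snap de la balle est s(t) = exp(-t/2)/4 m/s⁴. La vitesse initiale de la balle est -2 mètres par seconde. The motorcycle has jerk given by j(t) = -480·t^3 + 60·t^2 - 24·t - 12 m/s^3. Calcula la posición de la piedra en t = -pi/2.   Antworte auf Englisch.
To solve this, we need to take 1 antiderivative of our velocity equation v(t) = 10·sin(t). Integrating velocity and using the initial condition x(0) = -5, we get x(t) = 5 - 10·cos(t). Using x(t) = 5 - 10·cos(t) and substituting t = -pi/2, we find x = 5.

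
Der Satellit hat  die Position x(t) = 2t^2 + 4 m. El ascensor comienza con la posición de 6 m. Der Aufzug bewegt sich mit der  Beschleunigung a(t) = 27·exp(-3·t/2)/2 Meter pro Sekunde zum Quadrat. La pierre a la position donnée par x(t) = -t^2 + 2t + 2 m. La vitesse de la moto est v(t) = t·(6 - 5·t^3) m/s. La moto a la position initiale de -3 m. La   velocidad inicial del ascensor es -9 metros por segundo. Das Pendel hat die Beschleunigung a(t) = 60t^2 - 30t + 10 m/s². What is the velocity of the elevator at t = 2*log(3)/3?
To solve this, we need to take 1 integral of our acceleration equation a(t) = 27·exp(-3·t/2)/2. Taking ∫a(t)dt and applying v(0) = -9, we find v(t) = -9·exp(-3·t/2). Using v(t) = -9·exp(-3·t/2) and substituting t = 2*log(3)/3, we find v = -3.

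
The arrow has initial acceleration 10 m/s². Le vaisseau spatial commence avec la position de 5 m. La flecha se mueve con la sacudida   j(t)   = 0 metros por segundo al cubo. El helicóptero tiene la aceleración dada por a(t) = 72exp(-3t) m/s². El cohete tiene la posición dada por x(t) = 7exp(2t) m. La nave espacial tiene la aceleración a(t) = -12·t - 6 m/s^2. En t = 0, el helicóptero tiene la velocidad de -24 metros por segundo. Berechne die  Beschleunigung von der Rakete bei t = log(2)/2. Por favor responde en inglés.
Starting from position x(t) = 7·exp(2·t), we take 2 derivatives. Taking d/dt of x(t), we find v(t) = 14·exp(2·t). Taking d/dt of v(t), we find a(t) = 28·exp(2·t). Using a(t) = 28·exp(2·t) and substituting t = log(2)/2, we find a = 56.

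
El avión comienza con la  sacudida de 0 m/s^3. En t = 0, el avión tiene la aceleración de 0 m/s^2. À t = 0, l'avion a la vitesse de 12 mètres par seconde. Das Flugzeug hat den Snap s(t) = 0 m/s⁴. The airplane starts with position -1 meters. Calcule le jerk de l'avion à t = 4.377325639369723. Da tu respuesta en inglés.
To solve this, we need to take 1 antiderivative of our snap equation s(t) = 0. Taking ∫s(t)dt and applying j(0) = 0, we find j(t) = 0. We have jerk j(t) = 0. Substituting t = 4.377325639369723: j(4.377325639369723) = 0.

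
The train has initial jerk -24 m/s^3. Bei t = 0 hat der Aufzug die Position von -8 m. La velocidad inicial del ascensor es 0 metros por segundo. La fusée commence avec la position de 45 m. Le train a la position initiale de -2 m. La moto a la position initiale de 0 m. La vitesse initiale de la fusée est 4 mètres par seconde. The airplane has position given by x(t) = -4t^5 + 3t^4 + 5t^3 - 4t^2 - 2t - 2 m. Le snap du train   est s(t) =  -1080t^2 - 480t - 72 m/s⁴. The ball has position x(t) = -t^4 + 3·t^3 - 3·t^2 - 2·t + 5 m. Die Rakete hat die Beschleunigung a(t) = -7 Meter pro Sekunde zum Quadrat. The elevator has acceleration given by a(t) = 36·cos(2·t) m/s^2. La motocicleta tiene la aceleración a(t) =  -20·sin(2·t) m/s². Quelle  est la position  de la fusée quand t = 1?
Nous devons trouver la primitive de notre équation de l'accélération a(t) = -7 2 fois. La primitive de l'accélération est la vitesse. En utilisant v(0) = 4, nous obtenons v(t) = 4 - 7·t. En intégrant la vitesse et en utilisant la condition initiale x(0) = 45, nous obtenons x(t) = -7·t^2/2 + 4·t + 45. En utilisant x(t) = -7·t^2/2 + 4·t + 45 et en substituant t = 1, nous trouvons x = 91/2.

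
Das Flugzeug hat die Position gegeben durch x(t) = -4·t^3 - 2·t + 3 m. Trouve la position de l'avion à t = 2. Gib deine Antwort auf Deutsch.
Aus der Gleichung für die Position x(t) = -4·t^3 - 2·t + 3, setzen wir t = 2 ein und erhalten x = -33.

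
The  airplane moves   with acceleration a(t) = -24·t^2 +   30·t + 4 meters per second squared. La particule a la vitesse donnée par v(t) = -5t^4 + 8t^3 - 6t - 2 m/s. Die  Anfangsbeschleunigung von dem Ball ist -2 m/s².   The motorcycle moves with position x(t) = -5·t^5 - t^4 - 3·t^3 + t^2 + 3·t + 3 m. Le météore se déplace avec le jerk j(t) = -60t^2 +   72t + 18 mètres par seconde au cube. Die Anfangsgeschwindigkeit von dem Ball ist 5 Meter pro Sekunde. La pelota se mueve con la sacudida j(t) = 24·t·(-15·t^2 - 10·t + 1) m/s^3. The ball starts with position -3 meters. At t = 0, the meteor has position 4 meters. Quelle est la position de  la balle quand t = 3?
Nous devons intégrer notre équation du jerk j(t) = 24·t·(-15·t^2 - 10·t + 1) 3 fois. La primitive du jerk, avec a(0) = -2, donne l'accélération: a(t) = -90·t^4 - 80·t^3 + 12·t^2 - 2. En intégrant l'accélération et en utilisant la condition initiale v(0) = 5, nous obtenons v(t) = -18·t^5 - 20·t^4 + 4·t^3 - 2·t + 5. En intégrant la vitesse et en utilisant la condition initiale x(0) = -3, nous obtenons x(t) = -3·t^6 - 4·t^5 + t^4 - t^2 + 5·t - 3. Nous avons la position x(t) = -3·t^6 - 4·t^5 + t^4 - t^2 + 5·t - 3. En substituant t = 3: x(3) = -3075.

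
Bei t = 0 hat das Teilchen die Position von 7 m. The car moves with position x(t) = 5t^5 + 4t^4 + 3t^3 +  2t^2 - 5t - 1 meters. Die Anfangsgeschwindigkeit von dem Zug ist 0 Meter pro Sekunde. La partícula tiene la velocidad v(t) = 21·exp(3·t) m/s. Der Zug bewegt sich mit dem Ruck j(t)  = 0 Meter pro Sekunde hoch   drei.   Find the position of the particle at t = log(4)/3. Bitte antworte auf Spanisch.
Para resolver esto, necesitamos tomar 1 integral de nuestra ecuación de la velocidad v(t) = 21·exp(3·t). Tomando ∫v(t)dt y aplicando x(0) = 7, encontramos x(t) = 7·exp(3·t). Usando x(t) = 7·exp(3·t) y sustituyendo t = log(4)/3, encontramos x = 28.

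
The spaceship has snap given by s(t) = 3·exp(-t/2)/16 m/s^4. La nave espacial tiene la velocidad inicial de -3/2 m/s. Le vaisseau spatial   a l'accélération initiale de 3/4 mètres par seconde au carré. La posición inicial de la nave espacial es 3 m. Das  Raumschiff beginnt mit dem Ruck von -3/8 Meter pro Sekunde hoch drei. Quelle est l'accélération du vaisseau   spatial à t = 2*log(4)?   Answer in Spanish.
Necesitamos integrar nuestra ecuación del snap s(t) = 3·exp(-t/2)/16 2 veces. Integrando el snap y usando la condición inicial j(0) = -3/8, obtenemos j(t) = -3·exp(-t/2)/8. Integrando la sacudida y usando la condición inicial a(0) = 3/4, obtenemos a(t) = 3·exp(-t/2)/4. Usando a(t) = 3·exp(-t/2)/4 y sustituyendo t = 2*log(4), encontramos a = 3/16.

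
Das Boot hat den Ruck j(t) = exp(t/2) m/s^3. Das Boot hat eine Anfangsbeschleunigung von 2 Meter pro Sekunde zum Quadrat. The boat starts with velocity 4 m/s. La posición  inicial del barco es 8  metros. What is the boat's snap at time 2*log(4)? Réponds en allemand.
Ausgehend von dem Ruck j(t) = exp(t/2), nehmen wir 1 Ableitung. Mit d/dt von j(t) finden wir s(t) = exp(t/2)/2. Mit s(t) = exp(t/2)/2 und Einsetzen von t = 2*log(4), finden wir s = 2.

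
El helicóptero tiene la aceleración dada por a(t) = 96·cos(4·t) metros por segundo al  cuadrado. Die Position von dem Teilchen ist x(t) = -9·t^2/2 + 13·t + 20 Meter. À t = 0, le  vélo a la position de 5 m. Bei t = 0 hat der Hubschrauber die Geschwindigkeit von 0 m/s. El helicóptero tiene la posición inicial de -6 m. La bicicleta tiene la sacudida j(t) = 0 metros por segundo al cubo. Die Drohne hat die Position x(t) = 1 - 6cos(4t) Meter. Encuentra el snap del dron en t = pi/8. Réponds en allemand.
Um dies zu lösen, müssen wir 4 Ableitungen unserer Gleichung für die Position x(t) = 1 - 6·cos(4·t) nehmen. Die Ableitung von der Position ergibt die Geschwindigkeit: v(t) = 24·sin(4·t). Mit d/dt von v(t) finden wir a(t) = 96·cos(4·t). Mit d/dt von a(t) finden wir j(t) = -384·sin(4·t). Mit d/dt von j(t) finden wir s(t) = -1536·cos(4·t). Mit s(t) = -1536·cos(4·t) und Einsetzen von t = pi/8, finden wir s = 0.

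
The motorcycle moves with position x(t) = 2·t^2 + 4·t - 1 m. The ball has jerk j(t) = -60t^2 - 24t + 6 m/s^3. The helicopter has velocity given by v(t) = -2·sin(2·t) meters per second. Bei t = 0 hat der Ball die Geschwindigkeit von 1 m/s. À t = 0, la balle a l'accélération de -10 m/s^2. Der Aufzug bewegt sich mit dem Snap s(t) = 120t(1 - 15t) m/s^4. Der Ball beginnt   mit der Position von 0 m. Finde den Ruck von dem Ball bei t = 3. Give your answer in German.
Mit j(t) = -60·t^2 - 24·t + 6 und Einsetzen von t = 3, finden wir j = -606.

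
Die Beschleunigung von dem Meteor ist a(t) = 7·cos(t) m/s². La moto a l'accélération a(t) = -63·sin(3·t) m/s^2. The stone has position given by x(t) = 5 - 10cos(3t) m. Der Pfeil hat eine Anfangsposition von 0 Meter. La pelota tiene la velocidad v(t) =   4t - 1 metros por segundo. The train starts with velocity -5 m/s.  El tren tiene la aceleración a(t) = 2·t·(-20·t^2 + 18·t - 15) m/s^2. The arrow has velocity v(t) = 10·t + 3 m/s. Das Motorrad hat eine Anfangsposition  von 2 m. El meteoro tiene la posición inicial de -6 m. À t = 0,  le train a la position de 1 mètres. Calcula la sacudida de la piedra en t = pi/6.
Partiendo de la posición x(t) = 5 - 10·cos(3·t), tomamos 3 derivadas. Derivando la posición, obtenemos la velocidad: v(t) = 30·sin(3·t). Tomando d/dt de v(t), encontramos a(t) = 90·cos(3·t). Derivando la aceleración, obtenemos la sacudida: j(t) = -270·sin(3·t). Usando j(t) = -270·sin(3·t) y sustituyendo t = pi/6, encontramos j = -270.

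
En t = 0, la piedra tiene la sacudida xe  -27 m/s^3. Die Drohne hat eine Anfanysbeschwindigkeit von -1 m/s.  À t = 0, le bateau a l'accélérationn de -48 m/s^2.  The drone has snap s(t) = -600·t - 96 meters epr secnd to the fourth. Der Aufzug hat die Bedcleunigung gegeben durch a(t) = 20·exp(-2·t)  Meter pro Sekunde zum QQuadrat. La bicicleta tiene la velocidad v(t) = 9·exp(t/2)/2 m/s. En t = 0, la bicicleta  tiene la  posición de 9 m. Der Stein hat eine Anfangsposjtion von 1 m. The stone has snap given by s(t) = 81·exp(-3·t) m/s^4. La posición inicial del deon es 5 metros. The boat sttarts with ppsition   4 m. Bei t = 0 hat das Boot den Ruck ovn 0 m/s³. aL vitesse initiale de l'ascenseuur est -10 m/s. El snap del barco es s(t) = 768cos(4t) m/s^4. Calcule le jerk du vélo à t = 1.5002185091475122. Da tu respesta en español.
Para resolver esto, necesitamos tomar 2 derivadas de nuestra ecuación de la velocidad v(t) = 9·exp(t/2)/2. La derivada de la velocidad da la aceleración: a(t) = 9·exp(t/2)/4. La derivada de la aceleración da la sacudida: j(t) = 9·exp(t/2)/8. Usando j(t) = 9·exp(t/2)/8 y sustituyendo t = 1.5002185091475122, encontramos j = 2.38188523633025.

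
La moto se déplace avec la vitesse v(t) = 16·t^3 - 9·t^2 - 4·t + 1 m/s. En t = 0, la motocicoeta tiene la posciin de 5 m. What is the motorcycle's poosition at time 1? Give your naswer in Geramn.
Um dies zu lösen, müssen wir 1 Integral unserer Gleichung für die Geschwindigkeit v(t) = 16·t^3 - 9·t^2 - 4·t + 1 finden. Die Stammfunktion von der Geschwindigkeit, mit x(0) = 5, ergibt die Position: x(t) = 4·t^4 - 3·t^3 - 2·t^2 + t + 5. Mit x(t) = 4·t^4 - 3·t^3 - 2·t^2 + t + 5 und Einsetzen von t = 1, finden wir x = 5.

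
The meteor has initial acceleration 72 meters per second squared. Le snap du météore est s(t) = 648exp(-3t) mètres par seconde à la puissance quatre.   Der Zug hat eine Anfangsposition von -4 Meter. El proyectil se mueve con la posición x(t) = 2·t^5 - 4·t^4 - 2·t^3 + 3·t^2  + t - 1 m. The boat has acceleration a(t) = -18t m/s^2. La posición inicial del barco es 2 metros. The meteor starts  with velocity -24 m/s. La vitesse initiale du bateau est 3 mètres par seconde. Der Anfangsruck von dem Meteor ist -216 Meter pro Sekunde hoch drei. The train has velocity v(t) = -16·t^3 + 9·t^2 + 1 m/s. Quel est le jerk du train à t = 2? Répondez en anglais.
We must differentiate our velocity equation v(t) = -16·t^3 + 9·t^2 + 1 2 times. Differentiating velocity, we get acceleration: a(t) = -48·t^2 + 18·t. The derivative of acceleration gives jerk: j(t) = 18 - 96·t. We have jerk j(t) = 18 - 96·t. Substituting t = 2: j(2) = -174.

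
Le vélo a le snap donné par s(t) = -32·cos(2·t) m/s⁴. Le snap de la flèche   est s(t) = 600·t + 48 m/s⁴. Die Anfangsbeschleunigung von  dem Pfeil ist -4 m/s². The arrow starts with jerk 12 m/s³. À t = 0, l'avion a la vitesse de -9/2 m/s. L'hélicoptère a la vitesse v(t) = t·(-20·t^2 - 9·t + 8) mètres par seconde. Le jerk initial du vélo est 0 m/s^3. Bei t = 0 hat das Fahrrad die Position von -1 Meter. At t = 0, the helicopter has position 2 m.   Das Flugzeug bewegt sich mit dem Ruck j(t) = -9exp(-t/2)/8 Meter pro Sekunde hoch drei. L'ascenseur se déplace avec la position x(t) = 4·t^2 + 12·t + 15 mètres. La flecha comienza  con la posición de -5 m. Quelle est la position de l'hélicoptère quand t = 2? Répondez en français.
Nous devons intégrer notre équation de la vitesse v(t) = t·(-20·t^2 - 9·t + 8) 1 fois. En intégrant la vitesse et en utilisant la condition initiale x(0) = 2, nous obtenons x(t) = -5·t^4 - 3·t^3 + 4·t^2 + 2. Nous avons la position x(t) = -5·t^4 - 3·t^3 + 4·t^2 + 2. En substituant t = 2: x(2) = -86.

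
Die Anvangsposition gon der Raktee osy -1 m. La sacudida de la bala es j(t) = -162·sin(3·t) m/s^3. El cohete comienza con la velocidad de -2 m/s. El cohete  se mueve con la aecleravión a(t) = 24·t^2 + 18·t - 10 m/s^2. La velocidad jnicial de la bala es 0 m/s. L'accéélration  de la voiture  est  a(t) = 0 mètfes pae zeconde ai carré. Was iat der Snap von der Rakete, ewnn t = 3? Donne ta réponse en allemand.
Wir müssen unsere Gleichung für die Beschleunigung a(t) = 24·t^2 + 18·t - 10 2-mal ableiten. Mit d/dt von a(t) finden wir j(t) = 48·t + 18. Die Ableitung von dem Ruck ergibt den Snap: s(t) = 48. Mit s(t) = 48 und Einsetzen von t = 3, finden wir s = 48.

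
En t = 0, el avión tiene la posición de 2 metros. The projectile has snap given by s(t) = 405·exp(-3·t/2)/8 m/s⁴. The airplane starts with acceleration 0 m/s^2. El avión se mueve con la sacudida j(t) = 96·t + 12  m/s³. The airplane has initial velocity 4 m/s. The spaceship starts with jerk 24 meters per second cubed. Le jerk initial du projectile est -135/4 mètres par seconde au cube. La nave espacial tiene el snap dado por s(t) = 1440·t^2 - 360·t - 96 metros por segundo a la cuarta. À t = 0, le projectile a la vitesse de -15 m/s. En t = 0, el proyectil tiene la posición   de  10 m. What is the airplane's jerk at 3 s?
From the given jerk equation j(t) = 96·t + 12, we substitute t = 3 to get j = 300.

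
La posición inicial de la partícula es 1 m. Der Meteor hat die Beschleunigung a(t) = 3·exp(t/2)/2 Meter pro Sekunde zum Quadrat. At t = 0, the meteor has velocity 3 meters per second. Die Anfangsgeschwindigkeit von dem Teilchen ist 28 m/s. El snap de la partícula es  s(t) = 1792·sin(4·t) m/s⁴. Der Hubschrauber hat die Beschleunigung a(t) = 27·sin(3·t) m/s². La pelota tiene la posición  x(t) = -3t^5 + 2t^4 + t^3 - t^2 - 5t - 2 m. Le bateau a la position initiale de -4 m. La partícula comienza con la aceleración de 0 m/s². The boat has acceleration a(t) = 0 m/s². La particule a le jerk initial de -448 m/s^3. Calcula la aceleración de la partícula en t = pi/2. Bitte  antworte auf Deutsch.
Um dies zu lösen, müssen wir 2 Stammfunktionen unserer Gleichung für den Snap s(t) = 1792·sin(4·t) finden. Durch Integration von dem Snap und Verwendung der Anfangsbedingung j(0) = -448, erhalten wir j(t) = -448·cos(4·t). Die Stammfunktion von dem Ruck ist die Beschleunigung. Mit a(0) = 0 erhalten wir a(t) = -112·sin(4·t). Mit a(t) = -112·sin(4·t) und Einsetzen von t = pi/2, finden wir a = 0.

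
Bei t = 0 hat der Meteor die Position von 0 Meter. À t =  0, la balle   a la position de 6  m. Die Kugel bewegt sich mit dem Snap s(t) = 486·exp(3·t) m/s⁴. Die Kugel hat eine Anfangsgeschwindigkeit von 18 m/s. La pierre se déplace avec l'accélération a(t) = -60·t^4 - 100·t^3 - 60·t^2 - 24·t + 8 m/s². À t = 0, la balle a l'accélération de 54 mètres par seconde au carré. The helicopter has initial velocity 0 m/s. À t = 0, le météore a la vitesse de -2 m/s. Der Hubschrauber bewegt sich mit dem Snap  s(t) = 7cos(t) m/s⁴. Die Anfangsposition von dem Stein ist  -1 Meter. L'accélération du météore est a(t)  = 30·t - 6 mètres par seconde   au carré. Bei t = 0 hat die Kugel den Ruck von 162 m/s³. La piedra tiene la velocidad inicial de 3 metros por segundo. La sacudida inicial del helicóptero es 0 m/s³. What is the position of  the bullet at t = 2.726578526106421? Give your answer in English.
We must find the antiderivative of our snap equation s(t) = 486·exp(3·t) 4 times. The integral of snap, with j(0) = 162, gives jerk: j(t) = 162·exp(3·t). The integral of jerk is acceleration. Using a(0) = 54, we get a(t) = 54·exp(3·t). Taking ∫a(t)dt and applying v(0) = 18, we find v(t) = 18·exp(3·t). Finding the integral of v(t) and using x(0) = 6: x(t) = 6·exp(3·t). Using x(t) = 6·exp(3·t) and substituting t = 2.726578526106421, we find x = 21407.4666181761.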